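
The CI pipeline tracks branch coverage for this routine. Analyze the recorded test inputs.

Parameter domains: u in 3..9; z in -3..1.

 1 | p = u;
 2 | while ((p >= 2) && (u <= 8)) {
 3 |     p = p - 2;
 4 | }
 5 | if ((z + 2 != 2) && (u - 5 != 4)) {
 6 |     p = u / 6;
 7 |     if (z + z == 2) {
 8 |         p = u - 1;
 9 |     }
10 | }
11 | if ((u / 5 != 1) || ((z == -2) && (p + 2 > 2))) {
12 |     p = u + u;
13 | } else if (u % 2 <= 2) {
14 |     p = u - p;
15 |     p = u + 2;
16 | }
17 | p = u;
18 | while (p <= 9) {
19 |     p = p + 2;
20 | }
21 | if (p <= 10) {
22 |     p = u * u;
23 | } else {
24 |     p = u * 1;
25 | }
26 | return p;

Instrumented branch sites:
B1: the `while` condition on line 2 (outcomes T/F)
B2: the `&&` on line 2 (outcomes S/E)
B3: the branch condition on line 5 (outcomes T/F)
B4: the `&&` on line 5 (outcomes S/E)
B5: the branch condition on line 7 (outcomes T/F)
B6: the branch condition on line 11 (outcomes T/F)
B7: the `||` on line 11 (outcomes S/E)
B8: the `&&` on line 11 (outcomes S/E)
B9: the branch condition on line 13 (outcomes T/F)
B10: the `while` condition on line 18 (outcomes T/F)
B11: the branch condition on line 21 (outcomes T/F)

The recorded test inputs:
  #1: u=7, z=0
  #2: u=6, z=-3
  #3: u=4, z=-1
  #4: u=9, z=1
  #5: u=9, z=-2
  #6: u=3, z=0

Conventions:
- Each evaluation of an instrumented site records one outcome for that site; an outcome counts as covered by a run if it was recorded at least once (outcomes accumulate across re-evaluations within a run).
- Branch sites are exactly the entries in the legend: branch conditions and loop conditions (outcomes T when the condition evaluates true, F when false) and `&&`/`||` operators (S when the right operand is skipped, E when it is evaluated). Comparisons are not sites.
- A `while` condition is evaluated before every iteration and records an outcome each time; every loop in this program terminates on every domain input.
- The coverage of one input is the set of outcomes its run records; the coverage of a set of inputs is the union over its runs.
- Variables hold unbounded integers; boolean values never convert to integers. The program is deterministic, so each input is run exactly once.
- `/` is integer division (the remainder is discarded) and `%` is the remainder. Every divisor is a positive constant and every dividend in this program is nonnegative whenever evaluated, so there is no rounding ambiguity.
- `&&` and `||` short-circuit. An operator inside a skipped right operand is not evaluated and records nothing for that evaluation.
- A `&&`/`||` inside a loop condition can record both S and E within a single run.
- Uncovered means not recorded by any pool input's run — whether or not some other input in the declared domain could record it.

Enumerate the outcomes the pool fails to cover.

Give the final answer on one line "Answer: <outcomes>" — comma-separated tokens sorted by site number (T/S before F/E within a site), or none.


#1 (u=7, z=0) -> B2->E, B1->T, B2->E, B1->T, B2->E, B1->T, B2->S, B1->F, B4->S, B3->F, B7->E, B8->S, B6->F, B9->T, ...; covered: B1=T, B1=F, B2=S, B2=E, B3=F, B4=S, B6=F, B7=E, B8=S, B9=T, B10=T, B10=F, B11=F
#2 (u=6, z=-3) -> B2->E, B1->T, B2->E, B1->T, B2->E, B1->T, B2->S, B1->F, B4->E, B3->T, B5->F, B7->E, B8->S, B6->F, ...; covered: B1=T, B1=F, B2=S, B2=E, B3=T, B4=E, B5=F, B6=F, B7=E, B8=S, B9=T, B10=T, B10=F, B11=T
#3 (u=4, z=-1) -> B2->E, B1->T, B2->E, B1->T, B2->S, B1->F, B4->E, B3->T, B5->F, B7->S, B6->T, B10->T, B10->T, B10->T, ...; covered: B1=T, B1=F, B2=S, B2=E, B3=T, B4=E, B5=F, B6=T, B7=S, B10=T, B10=F, B11=T
#4 (u=9, z=1) -> B2->E, B1->F, B4->E, B3->F, B7->E, B8->S, B6->F, B9->T, B10->T, B10->F, B11->F; covered: B1=F, B2=E, B3=F, B4=E, B6=F, B7=E, B8=S, B9=T, B10=T, B10=F, B11=F
#5 (u=9, z=-2) -> B2->E, B1->F, B4->E, B3->F, B7->E, B8->E, B6->T, B10->T, B10->F, B11->F; covered: B1=F, B2=E, B3=F, B4=E, B6=T, B7=E, B8=E, B10=T, B10=F, B11=F
#6 (u=3, z=0) -> B2->E, B1->T, B2->S, B1->F, B4->S, B3->F, B7->S, B6->T, B10->T, B10->T, B10->T, B10->T, B10->F, B11->F; covered: B1=T, B1=F, B2=S, B2=E, B3=F, B4=S, B6=T, B7=S, B10=T, B10=F, B11=F
union over the pool: B1=T, B1=F, B2=S, B2=E, B3=T, B3=F, B4=S, B4=E, B5=F, B6=T, B6=F, B7=S, B7=E, B8=S, B8=E, B9=T, B10=T, B10=F, B11=T, B11=F
uncovered (2 of 22): B5=T, B9=F
Answer: B5=T, B9=F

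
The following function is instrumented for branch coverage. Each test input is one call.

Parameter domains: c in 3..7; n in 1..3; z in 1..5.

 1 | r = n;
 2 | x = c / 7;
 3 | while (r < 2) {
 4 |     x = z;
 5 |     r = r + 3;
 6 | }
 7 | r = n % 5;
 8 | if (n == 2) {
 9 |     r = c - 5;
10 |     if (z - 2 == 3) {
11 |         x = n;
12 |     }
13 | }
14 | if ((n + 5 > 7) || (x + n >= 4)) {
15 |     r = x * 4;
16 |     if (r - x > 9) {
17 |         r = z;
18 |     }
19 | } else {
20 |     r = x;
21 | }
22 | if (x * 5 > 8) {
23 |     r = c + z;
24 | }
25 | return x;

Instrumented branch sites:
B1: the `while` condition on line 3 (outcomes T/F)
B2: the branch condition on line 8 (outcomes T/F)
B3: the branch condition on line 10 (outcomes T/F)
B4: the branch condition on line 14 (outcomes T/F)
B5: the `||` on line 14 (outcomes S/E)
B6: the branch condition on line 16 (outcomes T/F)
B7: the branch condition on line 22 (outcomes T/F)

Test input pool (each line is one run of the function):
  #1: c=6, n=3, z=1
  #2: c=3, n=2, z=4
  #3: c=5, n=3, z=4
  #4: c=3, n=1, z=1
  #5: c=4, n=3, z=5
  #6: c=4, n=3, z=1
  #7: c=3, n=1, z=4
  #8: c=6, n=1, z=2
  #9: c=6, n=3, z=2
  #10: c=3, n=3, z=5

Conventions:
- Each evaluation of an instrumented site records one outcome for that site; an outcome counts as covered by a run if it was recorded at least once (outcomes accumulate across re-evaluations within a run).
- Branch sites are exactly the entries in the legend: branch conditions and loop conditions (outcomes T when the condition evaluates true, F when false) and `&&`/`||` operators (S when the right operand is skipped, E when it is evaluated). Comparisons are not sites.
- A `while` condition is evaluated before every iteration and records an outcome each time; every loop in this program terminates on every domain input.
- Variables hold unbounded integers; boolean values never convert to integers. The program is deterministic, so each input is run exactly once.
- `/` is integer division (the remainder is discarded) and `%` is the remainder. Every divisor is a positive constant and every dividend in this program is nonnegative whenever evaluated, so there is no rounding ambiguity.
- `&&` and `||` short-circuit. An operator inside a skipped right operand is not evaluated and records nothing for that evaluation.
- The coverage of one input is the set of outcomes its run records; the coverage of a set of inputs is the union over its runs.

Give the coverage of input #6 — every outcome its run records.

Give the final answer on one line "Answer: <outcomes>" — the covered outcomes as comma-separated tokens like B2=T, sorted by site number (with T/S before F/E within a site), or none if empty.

Event log for input #6 (c=4, n=3, z=1):
  B1->F, B2->F, B5->S, B4->T, B6->F, B7->F
deduplicating events, the covered set is: B1=F, B2=F, B4=T, B5=S, B6=F, B7=F

Answer: B1=F, B2=F, B4=T, B5=S, B6=F, B7=F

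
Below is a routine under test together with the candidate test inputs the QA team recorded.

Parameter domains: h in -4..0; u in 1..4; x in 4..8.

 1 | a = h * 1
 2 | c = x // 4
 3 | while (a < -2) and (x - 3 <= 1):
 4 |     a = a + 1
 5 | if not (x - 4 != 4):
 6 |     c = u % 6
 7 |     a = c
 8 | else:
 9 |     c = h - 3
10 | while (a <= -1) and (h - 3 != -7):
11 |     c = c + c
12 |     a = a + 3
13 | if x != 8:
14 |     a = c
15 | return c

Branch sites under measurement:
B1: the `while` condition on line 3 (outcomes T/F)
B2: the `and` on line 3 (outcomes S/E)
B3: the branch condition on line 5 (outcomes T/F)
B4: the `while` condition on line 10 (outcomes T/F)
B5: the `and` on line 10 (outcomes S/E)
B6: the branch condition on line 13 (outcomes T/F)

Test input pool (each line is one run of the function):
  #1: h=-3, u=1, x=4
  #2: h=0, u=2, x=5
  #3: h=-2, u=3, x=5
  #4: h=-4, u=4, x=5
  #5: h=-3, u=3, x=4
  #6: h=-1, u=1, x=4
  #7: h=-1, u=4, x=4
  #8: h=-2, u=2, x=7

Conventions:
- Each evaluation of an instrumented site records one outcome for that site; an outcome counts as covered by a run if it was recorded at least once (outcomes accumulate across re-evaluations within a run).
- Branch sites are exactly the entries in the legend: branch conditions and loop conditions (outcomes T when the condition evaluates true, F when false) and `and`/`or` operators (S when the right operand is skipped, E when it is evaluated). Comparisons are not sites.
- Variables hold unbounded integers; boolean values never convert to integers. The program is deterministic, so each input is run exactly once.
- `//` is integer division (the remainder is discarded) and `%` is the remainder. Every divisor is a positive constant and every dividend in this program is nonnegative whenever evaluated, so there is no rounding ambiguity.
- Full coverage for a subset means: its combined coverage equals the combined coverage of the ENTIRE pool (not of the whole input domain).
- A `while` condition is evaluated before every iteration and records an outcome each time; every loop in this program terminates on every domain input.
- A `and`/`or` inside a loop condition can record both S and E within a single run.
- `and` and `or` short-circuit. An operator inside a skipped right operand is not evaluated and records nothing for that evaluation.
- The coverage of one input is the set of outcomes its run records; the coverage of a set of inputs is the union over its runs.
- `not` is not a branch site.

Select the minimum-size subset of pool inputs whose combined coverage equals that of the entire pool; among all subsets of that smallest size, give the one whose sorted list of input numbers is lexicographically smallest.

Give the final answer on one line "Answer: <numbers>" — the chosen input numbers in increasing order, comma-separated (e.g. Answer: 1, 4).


input #1 (h=-3, u=1, x=4): events B2->E, B1->T, B2->S, B1->F, B3->F, B5->E, B4->T, B5->S, B4->F, B6->T; covers B1=T, B1=F, B2=S, B2=E, B3=F, B4=T, B4=F, B5=S, B5=E, B6=T
input #2 (h=0, u=2, x=5): events B2->S, B1->F, B3->F, B5->S, B4->F, B6->T; covers B1=F, B2=S, B3=F, B4=F, B5=S, B6=T
input #3 (h=-2, u=3, x=5): events B2->S, B1->F, B3->F, B5->E, B4->T, B5->S, B4->F, B6->T; covers B1=F, B2=S, B3=F, B4=T, B4=F, B5=S, B5=E, B6=T
input #4 (h=-4, u=4, x=5): events B2->E, B1->F, B3->F, B5->E, B4->F, B6->T; covers B1=F, B2=E, B3=F, B4=F, B5=E, B6=T
input #5 (h=-3, u=3, x=4): events B2->E, B1->T, B2->S, B1->F, B3->F, B5->E, B4->T, B5->S, B4->F, B6->T; covers B1=T, B1=F, B2=S, B2=E, B3=F, B4=T, B4=F, B5=S, B5=E, B6=T
input #6 (h=-1, u=1, x=4): events B2->S, B1->F, B3->F, B5->E, B4->T, B5->S, B4->F, B6->T; covers B1=F, B2=S, B3=F, B4=T, B4=F, B5=S, B5=E, B6=T
input #7 (h=-1, u=4, x=4): events B2->S, B1->F, B3->F, B5->E, B4->T, B5->S, B4->F, B6->T; covers B1=F, B2=S, B3=F, B4=T, B4=F, B5=S, B5=E, B6=T
input #8 (h=-2, u=2, x=7): events B2->S, B1->F, B3->F, B5->E, B4->T, B5->S, B4->F, B6->T; covers B1=F, B2=S, B3=F, B4=T, B4=F, B5=S, B5=E, B6=T
union over all inputs: B1=T, B1=F, B2=S, B2=E, B3=F, B4=T, B4=F, B5=S, B5=E, B6=T (10 outcomes)
at size 1, {1} reaches all 10 outcomes; every lexicographically earlier size-1 subset fails
Answer: 1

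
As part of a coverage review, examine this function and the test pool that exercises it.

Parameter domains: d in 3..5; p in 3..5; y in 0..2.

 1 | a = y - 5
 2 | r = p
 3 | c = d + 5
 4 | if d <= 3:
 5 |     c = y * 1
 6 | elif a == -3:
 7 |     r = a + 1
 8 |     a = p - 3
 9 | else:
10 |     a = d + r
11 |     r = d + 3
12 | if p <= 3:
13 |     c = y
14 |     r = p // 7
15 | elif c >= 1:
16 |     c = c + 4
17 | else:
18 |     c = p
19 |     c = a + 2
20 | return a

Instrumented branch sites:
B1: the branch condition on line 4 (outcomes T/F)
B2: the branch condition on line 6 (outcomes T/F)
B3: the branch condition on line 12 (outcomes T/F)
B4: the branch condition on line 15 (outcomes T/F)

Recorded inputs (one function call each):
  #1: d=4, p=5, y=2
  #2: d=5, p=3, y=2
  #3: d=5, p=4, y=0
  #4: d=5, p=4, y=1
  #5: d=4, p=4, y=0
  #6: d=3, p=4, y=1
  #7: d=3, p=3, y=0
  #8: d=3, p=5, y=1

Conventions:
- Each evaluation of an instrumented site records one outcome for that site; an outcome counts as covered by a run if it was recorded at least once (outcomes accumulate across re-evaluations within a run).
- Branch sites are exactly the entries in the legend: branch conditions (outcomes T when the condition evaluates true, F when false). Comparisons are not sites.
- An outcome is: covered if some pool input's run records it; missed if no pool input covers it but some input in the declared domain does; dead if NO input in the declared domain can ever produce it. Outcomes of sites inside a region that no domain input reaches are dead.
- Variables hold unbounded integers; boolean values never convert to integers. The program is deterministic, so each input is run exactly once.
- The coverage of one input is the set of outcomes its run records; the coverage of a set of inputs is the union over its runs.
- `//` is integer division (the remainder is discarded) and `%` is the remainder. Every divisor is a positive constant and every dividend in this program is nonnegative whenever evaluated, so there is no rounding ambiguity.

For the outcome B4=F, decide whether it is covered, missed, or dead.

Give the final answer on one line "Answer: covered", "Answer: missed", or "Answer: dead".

no pool input records B4=F
but domain input (d=3, p=4, y=0) does record it -> reachable, so missed

Answer: missed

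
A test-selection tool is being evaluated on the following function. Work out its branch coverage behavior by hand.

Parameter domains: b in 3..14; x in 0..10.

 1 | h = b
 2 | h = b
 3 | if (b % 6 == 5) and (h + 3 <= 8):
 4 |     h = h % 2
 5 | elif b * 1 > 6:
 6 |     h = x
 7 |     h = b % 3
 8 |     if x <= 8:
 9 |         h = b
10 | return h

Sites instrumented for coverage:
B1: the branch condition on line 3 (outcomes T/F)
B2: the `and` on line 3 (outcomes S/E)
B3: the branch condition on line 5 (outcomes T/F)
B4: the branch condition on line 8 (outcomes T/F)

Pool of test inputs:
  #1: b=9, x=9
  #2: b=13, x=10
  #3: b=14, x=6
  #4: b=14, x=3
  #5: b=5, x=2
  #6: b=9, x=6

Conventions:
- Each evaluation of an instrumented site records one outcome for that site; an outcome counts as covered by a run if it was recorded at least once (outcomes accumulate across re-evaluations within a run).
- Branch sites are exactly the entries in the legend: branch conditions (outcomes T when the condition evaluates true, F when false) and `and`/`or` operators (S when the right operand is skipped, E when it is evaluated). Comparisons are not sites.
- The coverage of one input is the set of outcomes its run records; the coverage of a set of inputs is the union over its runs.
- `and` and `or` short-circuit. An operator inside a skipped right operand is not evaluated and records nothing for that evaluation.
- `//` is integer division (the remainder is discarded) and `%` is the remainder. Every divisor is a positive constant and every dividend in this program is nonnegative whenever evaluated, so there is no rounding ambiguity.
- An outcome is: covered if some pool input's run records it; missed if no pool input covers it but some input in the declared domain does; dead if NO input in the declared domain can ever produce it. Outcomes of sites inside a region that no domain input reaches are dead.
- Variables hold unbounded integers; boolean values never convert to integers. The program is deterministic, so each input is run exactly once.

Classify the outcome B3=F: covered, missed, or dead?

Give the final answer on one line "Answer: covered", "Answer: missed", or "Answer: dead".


no pool input records B3=F
but domain input (b=3, x=0) does record it -> reachable, so missed
Answer: missed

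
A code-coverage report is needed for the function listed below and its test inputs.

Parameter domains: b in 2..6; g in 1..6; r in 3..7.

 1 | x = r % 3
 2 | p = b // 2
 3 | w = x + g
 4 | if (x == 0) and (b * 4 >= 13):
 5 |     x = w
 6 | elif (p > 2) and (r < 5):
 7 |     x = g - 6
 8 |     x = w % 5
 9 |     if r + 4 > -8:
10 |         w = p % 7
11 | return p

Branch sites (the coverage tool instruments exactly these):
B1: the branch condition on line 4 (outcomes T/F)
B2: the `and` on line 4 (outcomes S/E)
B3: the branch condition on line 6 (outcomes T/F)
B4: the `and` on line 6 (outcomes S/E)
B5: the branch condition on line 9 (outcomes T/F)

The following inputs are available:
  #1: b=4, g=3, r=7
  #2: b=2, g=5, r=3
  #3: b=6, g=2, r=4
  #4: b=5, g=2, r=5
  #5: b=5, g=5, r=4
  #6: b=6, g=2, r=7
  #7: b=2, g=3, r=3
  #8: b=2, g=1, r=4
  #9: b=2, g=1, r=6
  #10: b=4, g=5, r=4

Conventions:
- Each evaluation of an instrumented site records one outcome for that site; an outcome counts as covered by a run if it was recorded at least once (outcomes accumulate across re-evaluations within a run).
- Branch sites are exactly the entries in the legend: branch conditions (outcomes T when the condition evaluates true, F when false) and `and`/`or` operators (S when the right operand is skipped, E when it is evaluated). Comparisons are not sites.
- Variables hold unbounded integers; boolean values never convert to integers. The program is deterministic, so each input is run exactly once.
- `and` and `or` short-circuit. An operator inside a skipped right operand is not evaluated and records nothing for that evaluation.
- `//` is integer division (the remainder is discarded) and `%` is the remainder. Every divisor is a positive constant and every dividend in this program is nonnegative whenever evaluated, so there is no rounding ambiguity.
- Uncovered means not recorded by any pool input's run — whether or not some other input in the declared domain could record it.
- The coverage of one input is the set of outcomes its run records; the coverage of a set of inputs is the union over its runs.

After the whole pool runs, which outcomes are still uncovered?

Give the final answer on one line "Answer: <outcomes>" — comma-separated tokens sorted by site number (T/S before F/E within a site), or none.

test 1 (b=4, g=3, r=7) fires B2->S, B1->F, B4->S, B3->F; hits B1=F, B2=S, B3=F, B4=S
test 2 (b=2, g=5, r=3) fires B2->E, B1->F, B4->S, B3->F; hits B1=F, B2=E, B3=F, B4=S
test 3 (b=6, g=2, r=4) fires B2->S, B1->F, B4->E, B3->T, B5->T; hits B1=F, B2=S, B3=T, B4=E, B5=T
test 4 (b=5, g=2, r=5) fires B2->S, B1->F, B4->S, B3->F; hits B1=F, B2=S, B3=F, B4=S
test 5 (b=5, g=5, r=4) fires B2->S, B1->F, B4->S, B3->F; hits B1=F, B2=S, B3=F, B4=S
test 6 (b=6, g=2, r=7) fires B2->S, B1->F, B4->E, B3->F; hits B1=F, B2=S, B3=F, B4=E
test 7 (b=2, g=3, r=3) fires B2->E, B1->F, B4->S, B3->F; hits B1=F, B2=E, B3=F, B4=S
test 8 (b=2, g=1, r=4) fires B2->S, B1->F, B4->S, B3->F; hits B1=F, B2=S, B3=F, B4=S
test 9 (b=2, g=1, r=6) fires B2->E, B1->F, B4->S, B3->F; hits B1=F, B2=E, B3=F, B4=S
test 10 (b=4, g=5, r=4) fires B2->S, B1->F, B4->S, B3->F; hits B1=F, B2=S, B3=F, B4=S
union over the pool: B1=F, B2=S, B2=E, B3=T, B3=F, B4=S, B4=E, B5=T
uncovered (2 of 10): B1=T, B5=F

Answer: B1=T, B5=F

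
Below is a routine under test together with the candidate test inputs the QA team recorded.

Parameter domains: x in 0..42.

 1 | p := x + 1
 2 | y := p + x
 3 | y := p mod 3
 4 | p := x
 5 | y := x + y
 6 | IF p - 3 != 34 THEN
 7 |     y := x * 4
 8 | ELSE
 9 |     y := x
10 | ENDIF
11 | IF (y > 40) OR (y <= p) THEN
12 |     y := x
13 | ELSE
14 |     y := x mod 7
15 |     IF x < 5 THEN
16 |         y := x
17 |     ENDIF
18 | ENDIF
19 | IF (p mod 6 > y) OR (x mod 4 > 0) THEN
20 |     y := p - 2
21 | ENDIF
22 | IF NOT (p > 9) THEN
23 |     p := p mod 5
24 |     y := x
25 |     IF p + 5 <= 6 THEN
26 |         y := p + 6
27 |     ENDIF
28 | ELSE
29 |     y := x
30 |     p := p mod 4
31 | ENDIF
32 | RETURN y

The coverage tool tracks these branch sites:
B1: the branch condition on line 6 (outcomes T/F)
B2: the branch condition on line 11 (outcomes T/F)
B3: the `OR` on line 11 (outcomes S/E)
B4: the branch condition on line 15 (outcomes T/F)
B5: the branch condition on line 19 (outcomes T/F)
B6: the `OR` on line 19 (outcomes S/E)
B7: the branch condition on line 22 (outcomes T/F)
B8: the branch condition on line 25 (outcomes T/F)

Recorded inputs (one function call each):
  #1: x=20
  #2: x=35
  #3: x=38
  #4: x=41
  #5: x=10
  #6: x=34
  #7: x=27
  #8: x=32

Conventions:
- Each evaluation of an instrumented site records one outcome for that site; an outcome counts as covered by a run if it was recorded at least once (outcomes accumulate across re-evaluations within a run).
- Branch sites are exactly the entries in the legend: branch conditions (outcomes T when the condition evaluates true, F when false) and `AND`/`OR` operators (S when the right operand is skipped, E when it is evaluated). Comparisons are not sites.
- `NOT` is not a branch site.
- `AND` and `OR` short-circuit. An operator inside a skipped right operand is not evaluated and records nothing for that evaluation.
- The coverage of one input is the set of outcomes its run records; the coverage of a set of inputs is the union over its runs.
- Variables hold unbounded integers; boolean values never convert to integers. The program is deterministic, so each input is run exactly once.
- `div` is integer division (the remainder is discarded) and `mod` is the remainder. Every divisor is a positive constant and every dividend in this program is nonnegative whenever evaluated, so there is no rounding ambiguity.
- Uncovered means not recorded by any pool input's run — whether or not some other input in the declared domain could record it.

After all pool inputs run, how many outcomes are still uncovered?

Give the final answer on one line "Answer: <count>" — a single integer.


input #1, x=20: outcomes B1=T, B2=T, B3=S, B5=F, B6=E, B7=F
input #2, x=35: outcomes B1=T, B2=T, B3=S, B5=T, B6=E, B7=F
input #3, x=38: outcomes B1=T, B2=T, B3=S, B5=T, B6=E, B7=F
input #4, x=41: outcomes B1=T, B2=T, B3=S, B5=T, B6=E, B7=F
input #5, x=10: outcomes B1=T, B2=F, B3=E, B4=F, B5=T, B6=S, B7=F
input #6, x=34: outcomes B1=T, B2=T, B3=S, B5=T, B6=E, B7=F
input #7, x=27: outcomes B1=T, B2=T, B3=S, B5=T, B6=E, B7=F
input #8, x=32: outcomes B1=T, B2=T, B3=S, B5=F, B6=E, B7=F
union over the pool: B1=T, B2=T, B2=F, B3=S, B3=E, B4=F, B5=T, B5=F, B6=S, B6=E, B7=F
uncovered (5 of 16): B1=F, B4=T, B7=T, B8=T, B8=F
Answer: 5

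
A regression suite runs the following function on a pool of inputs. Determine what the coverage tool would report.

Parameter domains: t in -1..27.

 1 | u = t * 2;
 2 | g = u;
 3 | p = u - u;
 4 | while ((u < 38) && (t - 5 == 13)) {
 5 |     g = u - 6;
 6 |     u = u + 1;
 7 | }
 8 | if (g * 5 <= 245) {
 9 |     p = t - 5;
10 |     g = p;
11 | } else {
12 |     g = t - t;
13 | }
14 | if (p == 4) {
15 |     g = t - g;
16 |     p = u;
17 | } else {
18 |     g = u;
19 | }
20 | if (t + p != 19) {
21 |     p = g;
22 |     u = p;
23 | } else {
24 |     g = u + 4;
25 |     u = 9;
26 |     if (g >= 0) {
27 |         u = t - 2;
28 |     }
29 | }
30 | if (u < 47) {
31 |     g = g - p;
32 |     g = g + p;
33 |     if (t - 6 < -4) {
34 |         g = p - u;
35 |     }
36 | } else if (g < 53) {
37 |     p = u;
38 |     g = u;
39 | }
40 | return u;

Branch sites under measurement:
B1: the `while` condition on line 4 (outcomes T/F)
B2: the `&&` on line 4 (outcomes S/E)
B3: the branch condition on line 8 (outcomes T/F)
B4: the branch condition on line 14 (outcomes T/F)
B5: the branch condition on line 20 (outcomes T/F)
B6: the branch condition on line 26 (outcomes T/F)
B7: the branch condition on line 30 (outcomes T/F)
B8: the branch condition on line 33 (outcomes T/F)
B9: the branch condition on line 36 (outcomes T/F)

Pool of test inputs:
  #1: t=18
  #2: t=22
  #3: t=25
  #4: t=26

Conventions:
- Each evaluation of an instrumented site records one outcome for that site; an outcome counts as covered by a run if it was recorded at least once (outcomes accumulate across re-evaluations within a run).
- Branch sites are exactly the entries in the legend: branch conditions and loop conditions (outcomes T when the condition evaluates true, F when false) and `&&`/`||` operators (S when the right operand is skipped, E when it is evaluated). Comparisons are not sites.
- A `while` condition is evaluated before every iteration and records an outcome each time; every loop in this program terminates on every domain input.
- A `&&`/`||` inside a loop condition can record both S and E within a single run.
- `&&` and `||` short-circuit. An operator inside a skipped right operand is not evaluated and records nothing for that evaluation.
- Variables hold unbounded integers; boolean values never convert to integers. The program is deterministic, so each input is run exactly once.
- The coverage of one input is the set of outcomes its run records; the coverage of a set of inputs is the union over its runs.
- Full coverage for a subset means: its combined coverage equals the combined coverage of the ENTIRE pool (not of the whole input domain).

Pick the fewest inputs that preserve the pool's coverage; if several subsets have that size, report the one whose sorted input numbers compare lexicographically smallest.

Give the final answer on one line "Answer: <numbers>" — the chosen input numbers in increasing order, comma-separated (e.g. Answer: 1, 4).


input #1 (t=18): covers B1=T, B1=F, B2=S, B2=E, B3=T, B4=F, B5=T, B7=T, B8=F
input #2 (t=22): covers B1=F, B2=S, B3=T, B4=F, B5=T, B7=T, B8=F
input #3 (t=25): covers B1=F, B2=S, B3=F, B4=F, B5=T, B7=F, B9=T
input #4 (t=26): covers B1=F, B2=S, B3=F, B4=F, B5=T, B7=F, B9=T
pool-wide coverage (12 outcomes): B1=T, B1=F, B2=S, B2=E, B3=T, B3=F, B4=F, B5=T, B7=T, B7=F, B8=F, B9=T
no size-1 subset reaches all 12 outcomes (best union: 9/12)
inputs {1, 3} (size 2) cover everything; no size-2 subset with a lexicographically smaller index list covers all 12
Answer: 1, 3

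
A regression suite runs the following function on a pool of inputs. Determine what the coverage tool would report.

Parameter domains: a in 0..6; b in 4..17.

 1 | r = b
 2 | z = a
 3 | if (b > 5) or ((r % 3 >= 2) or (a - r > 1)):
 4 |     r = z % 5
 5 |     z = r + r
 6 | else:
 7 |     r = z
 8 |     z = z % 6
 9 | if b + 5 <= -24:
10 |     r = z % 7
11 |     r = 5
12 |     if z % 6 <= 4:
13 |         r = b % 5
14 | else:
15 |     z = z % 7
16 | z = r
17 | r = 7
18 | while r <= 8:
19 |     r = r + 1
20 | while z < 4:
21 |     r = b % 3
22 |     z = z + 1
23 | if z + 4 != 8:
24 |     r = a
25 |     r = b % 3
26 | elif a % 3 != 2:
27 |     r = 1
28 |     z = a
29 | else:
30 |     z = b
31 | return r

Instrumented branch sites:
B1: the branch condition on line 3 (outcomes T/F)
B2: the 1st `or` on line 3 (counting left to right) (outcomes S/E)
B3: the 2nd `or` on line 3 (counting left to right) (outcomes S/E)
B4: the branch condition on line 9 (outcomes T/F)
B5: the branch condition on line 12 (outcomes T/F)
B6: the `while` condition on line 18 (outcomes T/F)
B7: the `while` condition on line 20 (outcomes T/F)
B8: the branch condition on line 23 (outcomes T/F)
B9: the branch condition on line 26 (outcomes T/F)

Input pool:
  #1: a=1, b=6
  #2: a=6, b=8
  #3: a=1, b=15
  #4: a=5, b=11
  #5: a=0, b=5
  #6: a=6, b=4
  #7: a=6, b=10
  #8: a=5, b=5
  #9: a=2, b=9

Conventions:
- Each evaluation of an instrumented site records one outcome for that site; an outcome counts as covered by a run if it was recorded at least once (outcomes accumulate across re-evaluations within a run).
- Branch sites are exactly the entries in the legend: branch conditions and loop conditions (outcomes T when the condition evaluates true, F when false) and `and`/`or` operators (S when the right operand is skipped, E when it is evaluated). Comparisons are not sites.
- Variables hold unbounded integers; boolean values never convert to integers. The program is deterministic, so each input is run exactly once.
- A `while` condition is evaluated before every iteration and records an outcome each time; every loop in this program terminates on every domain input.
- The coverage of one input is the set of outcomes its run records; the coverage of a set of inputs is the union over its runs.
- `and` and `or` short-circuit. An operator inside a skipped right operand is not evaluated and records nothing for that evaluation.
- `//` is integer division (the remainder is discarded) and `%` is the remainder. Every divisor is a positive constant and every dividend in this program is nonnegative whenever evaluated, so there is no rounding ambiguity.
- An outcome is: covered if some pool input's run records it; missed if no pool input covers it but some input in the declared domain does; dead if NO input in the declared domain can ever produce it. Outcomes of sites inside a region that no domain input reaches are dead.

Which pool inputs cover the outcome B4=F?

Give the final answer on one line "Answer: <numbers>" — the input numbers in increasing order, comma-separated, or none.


input #1 (a=1, b=6): covers B4=F
input #2 (a=6, b=8): covers B4=F
input #3 (a=1, b=15): covers B4=F
input #4 (a=5, b=11): covers B4=F
input #5 (a=0, b=5): covers B4=F
input #6 (a=6, b=4): covers B4=F
input #7 (a=6, b=10): covers B4=F
input #8 (a=5, b=5): covers B4=F
input #9 (a=2, b=9): covers B4=F
Answer: 1, 2, 3, 4, 5, 6, 7, 8, 9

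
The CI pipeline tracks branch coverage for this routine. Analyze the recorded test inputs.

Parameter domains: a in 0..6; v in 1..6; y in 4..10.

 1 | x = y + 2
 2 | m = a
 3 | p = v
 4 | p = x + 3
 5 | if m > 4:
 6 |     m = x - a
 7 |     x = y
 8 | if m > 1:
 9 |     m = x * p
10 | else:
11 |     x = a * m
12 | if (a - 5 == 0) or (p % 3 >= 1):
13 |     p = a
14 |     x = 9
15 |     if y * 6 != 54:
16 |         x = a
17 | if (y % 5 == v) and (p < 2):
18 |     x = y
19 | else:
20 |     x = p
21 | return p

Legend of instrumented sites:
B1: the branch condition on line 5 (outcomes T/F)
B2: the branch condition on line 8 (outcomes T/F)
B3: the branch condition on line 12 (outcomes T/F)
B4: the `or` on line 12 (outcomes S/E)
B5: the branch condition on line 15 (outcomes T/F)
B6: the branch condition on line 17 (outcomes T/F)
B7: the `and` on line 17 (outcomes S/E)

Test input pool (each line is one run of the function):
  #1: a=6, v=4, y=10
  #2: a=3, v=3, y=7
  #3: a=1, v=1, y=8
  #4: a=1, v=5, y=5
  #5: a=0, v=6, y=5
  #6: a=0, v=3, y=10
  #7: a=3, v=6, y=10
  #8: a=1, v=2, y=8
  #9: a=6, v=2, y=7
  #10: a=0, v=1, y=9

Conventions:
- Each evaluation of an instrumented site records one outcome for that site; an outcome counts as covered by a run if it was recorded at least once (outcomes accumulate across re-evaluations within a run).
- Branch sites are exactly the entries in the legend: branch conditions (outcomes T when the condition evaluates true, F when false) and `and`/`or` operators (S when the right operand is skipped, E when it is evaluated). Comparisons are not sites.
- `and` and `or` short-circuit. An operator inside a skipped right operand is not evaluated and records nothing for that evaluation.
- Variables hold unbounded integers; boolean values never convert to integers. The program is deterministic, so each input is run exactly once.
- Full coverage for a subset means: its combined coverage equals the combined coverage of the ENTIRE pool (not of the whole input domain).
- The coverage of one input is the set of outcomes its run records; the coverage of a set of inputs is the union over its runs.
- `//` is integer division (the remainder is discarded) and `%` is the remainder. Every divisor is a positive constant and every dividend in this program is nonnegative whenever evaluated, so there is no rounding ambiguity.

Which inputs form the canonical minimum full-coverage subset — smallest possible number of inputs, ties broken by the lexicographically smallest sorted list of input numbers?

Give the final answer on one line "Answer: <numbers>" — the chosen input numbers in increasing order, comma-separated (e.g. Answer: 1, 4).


run #1 (a=6, v=4, y=10) runs B1->T, B2->T, B4->E, B3->F, B7->S, B6->F; records B1=T, B2=T, B3=F, B4=E, B6=F, B7=S
run #2 (a=3, v=3, y=7) runs B1->F, B2->T, B4->E, B3->F, B7->S, B6->F; records B1=F, B2=T, B3=F, B4=E, B6=F, B7=S
run #3 (a=1, v=1, y=8) runs B1->F, B2->F, B4->E, B3->T, B5->T, B7->S, B6->F; records B1=F, B2=F, B3=T, B4=E, B5=T, B6=F, B7=S
run #4 (a=1, v=5, y=5) runs B1->F, B2->F, B4->E, B3->T, B5->T, B7->S, B6->F; records B1=F, B2=F, B3=T, B4=E, B5=T, B6=F, B7=S
run #5 (a=0, v=6, y=5) runs B1->F, B2->F, B4->E, B3->T, B5->T, B7->S, B6->F; records B1=F, B2=F, B3=T, B4=E, B5=T, B6=F, B7=S
run #6 (a=0, v=3, y=10) runs B1->F, B2->F, B4->E, B3->F, B7->S, B6->F; records B1=F, B2=F, B3=F, B4=E, B6=F, B7=S
run #7 (a=3, v=6, y=10) runs B1->F, B2->T, B4->E, B3->F, B7->S, B6->F; records B1=F, B2=T, B3=F, B4=E, B6=F, B7=S
run #8 (a=1, v=2, y=8) runs B1->F, B2->F, B4->E, B3->T, B5->T, B7->S, B6->F; records B1=F, B2=F, B3=T, B4=E, B5=T, B6=F, B7=S
run #9 (a=6, v=2, y=7) runs B1->T, B2->T, B4->E, B3->F, B7->E, B6->F; records B1=T, B2=T, B3=F, B4=E, B6=F, B7=E
run #10 (a=0, v=1, y=9) runs B1->F, B2->F, B4->E, B3->T, B5->F, B7->S, B6->F; records B1=F, B2=F, B3=T, B4=E, B5=F, B6=F, B7=S
the full pool covers 12 outcomes: B1=T, B1=F, B2=T, B2=F, B3=T, B3=F, B4=E, B5=T, B5=F, B6=F, B7=S, B7=E
every size-1 subset falls short of the 12 outcomes (best: 7/12)
every size-2 subset falls short of the 12 outcomes (best: 11/12)
inputs {3, 9, 10} (size 3) cover everything; no size-3 subset with a lexicographically smaller index list covers all 12
Answer: 3, 9, 10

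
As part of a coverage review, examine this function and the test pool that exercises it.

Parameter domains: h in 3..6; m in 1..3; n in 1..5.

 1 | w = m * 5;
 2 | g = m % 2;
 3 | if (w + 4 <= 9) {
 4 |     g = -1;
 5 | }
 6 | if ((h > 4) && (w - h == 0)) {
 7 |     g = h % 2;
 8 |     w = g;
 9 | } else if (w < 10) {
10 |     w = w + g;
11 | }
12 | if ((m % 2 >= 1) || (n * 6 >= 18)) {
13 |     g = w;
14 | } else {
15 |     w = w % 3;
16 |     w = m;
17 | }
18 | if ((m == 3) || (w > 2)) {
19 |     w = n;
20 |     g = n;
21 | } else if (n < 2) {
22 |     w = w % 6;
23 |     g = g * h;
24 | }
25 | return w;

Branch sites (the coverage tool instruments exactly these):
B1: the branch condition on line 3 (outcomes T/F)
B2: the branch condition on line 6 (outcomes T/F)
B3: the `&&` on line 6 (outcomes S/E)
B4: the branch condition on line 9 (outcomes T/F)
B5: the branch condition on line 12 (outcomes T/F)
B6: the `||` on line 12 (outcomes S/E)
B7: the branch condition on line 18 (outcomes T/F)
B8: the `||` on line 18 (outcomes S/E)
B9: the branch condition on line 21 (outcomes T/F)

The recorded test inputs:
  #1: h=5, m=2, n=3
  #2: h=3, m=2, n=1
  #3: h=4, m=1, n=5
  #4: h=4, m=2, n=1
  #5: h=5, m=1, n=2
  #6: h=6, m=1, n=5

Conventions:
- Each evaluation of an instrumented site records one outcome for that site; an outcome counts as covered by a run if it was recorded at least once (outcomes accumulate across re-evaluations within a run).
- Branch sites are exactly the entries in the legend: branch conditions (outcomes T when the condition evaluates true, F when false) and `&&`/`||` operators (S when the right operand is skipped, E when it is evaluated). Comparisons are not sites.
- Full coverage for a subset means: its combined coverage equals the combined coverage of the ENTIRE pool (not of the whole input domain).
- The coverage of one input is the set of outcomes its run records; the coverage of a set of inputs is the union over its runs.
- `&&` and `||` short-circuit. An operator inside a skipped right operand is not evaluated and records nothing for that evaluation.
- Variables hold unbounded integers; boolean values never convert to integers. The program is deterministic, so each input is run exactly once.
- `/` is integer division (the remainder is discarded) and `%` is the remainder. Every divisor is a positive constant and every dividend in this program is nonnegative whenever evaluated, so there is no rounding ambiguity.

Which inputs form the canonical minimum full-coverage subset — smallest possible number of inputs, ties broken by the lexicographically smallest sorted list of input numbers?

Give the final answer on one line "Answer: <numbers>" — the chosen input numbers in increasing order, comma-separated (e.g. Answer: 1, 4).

test 1 (h=5, m=2, n=3) fires B1->F, B3->E, B2->F, B4->F, B6->E, B5->T, B8->E, B7->T; hits B1=F, B2=F, B3=E, B4=F, B5=T, B6=E, B7=T, B8=E
test 2 (h=3, m=2, n=1) fires B1->F, B3->S, B2->F, B4->F, B6->E, B5->F, B8->E, B7->F, B9->T; hits B1=F, B2=F, B3=S, B4=F, B5=F, B6=E, B7=F, B8=E, B9=T
test 3 (h=4, m=1, n=5) fires B1->T, B3->S, B2->F, B4->T, B6->S, B5->T, B8->E, B7->T; hits B1=T, B2=F, B3=S, B4=T, B5=T, B6=S, B7=T, B8=E
test 4 (h=4, m=2, n=1) fires B1->F, B3->S, B2->F, B4->F, B6->E, B5->F, B8->E, B7->F, B9->T; hits B1=F, B2=F, B3=S, B4=F, B5=F, B6=E, B7=F, B8=E, B9=T
test 5 (h=5, m=1, n=2) fires B1->T, B3->E, B2->T, B6->S, B5->T, B8->E, B7->F, B9->F; hits B1=T, B2=T, B3=E, B5=T, B6=S, B7=F, B8=E, B9=F
test 6 (h=6, m=1, n=5) fires B1->T, B3->E, B2->F, B4->T, B6->S, B5->T, B8->E, B7->T; hits B1=T, B2=F, B3=E, B4=T, B5=T, B6=S, B7=T, B8=E
pool-wide coverage (17 outcomes): B1=T, B1=F, B2=T, B2=F, B3=S, B3=E, B4=T, B4=F, B5=T, B5=F, B6=S, B6=E, B7=T, B7=F, B8=E, B9=T, B9=F
size 1 is not enough: best union over all size-1 subsets is 9/17
size 2 is not enough: best union over all size-2 subsets is 15/17
at size 3, {2, 3, 5} reaches all 17 outcomes; every lexicographically earlier size-3 subset fails

Answer: 2, 3, 5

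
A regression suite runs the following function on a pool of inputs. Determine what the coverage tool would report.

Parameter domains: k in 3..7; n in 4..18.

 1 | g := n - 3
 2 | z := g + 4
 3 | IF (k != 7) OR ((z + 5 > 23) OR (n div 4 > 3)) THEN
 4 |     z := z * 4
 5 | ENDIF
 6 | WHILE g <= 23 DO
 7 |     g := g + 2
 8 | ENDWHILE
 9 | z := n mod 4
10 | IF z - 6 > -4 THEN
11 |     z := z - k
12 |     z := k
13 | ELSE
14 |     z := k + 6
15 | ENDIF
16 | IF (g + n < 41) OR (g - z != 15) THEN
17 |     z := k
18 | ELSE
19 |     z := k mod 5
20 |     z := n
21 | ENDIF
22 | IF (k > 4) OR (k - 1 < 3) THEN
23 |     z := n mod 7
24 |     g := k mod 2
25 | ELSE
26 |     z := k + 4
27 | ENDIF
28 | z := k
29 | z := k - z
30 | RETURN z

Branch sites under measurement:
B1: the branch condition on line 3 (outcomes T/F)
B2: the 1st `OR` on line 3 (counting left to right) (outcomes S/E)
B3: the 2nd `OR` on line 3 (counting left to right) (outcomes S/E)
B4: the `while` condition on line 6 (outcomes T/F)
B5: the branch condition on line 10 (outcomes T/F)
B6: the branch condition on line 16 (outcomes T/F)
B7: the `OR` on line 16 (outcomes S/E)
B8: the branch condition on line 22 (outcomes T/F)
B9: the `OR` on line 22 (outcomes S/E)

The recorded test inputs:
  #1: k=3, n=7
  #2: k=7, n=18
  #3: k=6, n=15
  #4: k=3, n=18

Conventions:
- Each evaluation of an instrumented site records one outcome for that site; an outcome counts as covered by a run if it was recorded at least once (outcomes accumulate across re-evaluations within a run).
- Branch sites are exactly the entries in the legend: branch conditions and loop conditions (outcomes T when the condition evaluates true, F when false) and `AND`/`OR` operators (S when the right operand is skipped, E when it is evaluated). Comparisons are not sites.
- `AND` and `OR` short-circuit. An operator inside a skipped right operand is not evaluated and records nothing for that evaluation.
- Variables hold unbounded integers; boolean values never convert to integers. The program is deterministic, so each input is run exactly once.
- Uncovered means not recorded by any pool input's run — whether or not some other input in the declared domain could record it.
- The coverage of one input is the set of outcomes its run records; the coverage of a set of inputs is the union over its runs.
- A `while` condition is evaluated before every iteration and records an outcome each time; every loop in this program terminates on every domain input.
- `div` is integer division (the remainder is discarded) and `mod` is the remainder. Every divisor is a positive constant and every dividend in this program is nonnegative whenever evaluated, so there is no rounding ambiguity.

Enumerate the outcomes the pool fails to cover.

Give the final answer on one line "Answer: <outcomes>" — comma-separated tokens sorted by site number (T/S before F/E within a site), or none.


run #1 (k=3, n=7) records B1=T, B2=S, B4=T, B4=F, B5=T, B6=T, B7=S, B8=T, B9=E
run #2 (k=7, n=18) records B1=T, B2=E, B3=S, B4=T, B4=F, B5=F, B6=T, B7=E, B8=T, B9=S
run #3 (k=6, n=15) records B1=T, B2=S, B4=T, B4=F, B5=T, B6=T, B7=S, B8=T, B9=S
run #4 (k=3, n=18) records B1=T, B2=S, B4=T, B4=F, B5=F, B6=T, B7=E, B8=T, B9=E
union over the pool: B1=T, B2=S, B2=E, B3=S, B4=T, B4=F, B5=T, B5=F, B6=T, B7=S, B7=E, B8=T, B9=S, B9=E
uncovered (4 of 18): B1=F, B3=E, B6=F, B8=F
Answer: B1=F, B3=E, B6=F, B8=F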